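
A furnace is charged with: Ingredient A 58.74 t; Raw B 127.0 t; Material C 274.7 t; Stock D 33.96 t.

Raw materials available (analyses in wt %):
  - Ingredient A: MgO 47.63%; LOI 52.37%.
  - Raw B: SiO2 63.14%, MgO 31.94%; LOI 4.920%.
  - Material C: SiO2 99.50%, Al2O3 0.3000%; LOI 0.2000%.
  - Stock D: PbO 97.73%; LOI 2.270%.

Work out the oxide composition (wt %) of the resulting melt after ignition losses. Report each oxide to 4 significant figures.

Rounding to four significant figures governs every mid-chain value as printed; each numeric step maintains exact precision throughout — every reported number sees exactly one rounding. The derived quantities (yield, totals, glass mass, four oxide percentages, ignition loss) are computed starting from the weights for 456.1 t of glass in full float precision, as given in the problem or the answer.
What the batch supplies per oxide:
  SiO2: 127.0·0.6314 + 274.7·0.9950 = 353.5 t
  Al2O3: 274.7·0.003000 = 0.8241 t
  PbO: 33.96·0.9773 = 33.19 t
  MgO: 58.74·0.4763 + 127.0·0.3194 = 68.54 t
LOI: 58.74·0.5237 + 127.0·0.04920 + 274.7·0.002000 + 33.96·0.02270 = 38.33 t
Glass mass = batch − LOI = 494.4 − 38.33 = 456.1 t (consistent with Σ oxide mass)
percent by weight: oxide/glass ×100

Glass mass = 456.1 t (batch 494.4 − LOI 38.33).
Composition: SiO2 77.51%, Al2O3 0.1807%, PbO 7.277%, MgO 15.03%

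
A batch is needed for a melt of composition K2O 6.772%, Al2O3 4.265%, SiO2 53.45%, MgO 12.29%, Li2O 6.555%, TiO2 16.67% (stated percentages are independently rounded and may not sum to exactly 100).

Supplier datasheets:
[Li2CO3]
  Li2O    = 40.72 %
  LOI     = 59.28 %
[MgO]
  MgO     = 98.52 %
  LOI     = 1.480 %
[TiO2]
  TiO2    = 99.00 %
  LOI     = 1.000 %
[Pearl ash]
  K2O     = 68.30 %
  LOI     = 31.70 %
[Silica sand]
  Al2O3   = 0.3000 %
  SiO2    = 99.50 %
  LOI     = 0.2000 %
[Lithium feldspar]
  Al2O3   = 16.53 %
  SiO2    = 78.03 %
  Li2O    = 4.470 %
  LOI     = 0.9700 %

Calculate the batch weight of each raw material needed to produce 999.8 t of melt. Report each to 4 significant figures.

Working values appear (rounded to 4 significant figures) on the page; the whole derivation keeps full precision at each step; every reported value receives exactly one rounding; all derived quantities are computed from the batch weights per 999.8 t of glass in full float precision (glass mass, the totals, the yield, the six compositions, LOI) exactly as printed in either problem or answer.
Target oxide masses per 999.8 t melt:
  K2O: 6.772% × 999.8 = 67.71 t
  Al2O3: 4.265% × 999.8 = 42.64 t
  SiO2: 53.45% × 999.8 = 534.4 t
  MgO: 12.29% × 999.8 = 122.9 t
  Li2O: 6.555% × 999.8 = 65.54 t
  TiO2: 16.67% × 999.8 = 166.7 t
Sums-versus-targets review per the reported batch figures, at the basis given (every target is met by its sum once rounding is allowed for):
  K2O: 99.13·0.6830 = 67.71 t (target 67.71 t)
  Al2O3: 339.6·0.003000 + 251.8·0.1653 = 42.64 t (target 42.64 t)
  SiO2: 339.6·0.9950 + 251.8·0.7803 = 534.4 t (target 534.4 t)
  MgO: 124.7·0.9852 = 122.9 t (target 122.9 t)
  Li2O: 133.3·0.4072 + 251.8·0.04470 = 65.54 t (target 65.54 t)
  TiO2: 168.4·0.9900 = 166.7 t (target 166.7 t)
Glass-mass bookkeeping: whole batch net of LOI = 999.8 t (oxide target masses add up to 999.8 t; the stated basis being 999.8 t — differing by rounding only).
Summing the batch: Σ batch = 1117 t; Σ batch·LOI gives LOI loss = 117.1 t; the yield ratio, glass ÷ batch: 89.52%.

Batch per 999.8 t melt:
  Li2CO3: 133.3 t
  MgO: 124.7 t
  TiO2: 168.4 t
  Pearl ash: 99.13 t
  Silica sand: 339.6 t
  Lithium feldspar: 251.8 t
Total batch = 1117 t; LOI loss = 117.1 t; yield = 89.52%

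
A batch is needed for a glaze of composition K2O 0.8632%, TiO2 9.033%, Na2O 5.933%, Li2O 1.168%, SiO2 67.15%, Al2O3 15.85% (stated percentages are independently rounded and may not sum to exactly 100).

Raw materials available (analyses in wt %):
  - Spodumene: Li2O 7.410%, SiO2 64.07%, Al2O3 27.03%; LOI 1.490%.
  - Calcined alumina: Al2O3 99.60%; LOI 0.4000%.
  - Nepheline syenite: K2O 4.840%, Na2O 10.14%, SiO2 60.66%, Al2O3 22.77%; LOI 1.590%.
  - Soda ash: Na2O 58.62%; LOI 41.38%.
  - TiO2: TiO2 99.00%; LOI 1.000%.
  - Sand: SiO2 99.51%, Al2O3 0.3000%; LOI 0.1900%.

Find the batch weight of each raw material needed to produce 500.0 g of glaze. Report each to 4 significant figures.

Batch per 500.0 g glaze:
  Spodumene: 78.81 g
  Calcined alumina: 37.09 g
  Nepheline syenite: 89.17 g
  Soda ash: 35.18 g
  TiO2: 45.62 g
  Sand: 232.3 g
Total batch = 518.2 g; LOI loss = 18.20 g; yield = 96.49%

Every computation maintains full precision at every stage — the intermediate values are displayed, rounded to four significant figures, at each printed step; each reported result undergoes a single rounding; all derived quantities (net glass mass, ignition loss, yield, totals, six oxide percentages) are rebuilt starting from the weights per 500.0 g of glass in full precision exactly as shown in the problem or answer text.
Oxide mass targets, per 500.0 g glaze:
  K2O: 0.8632% × 500.0 = 4.316 g
  TiO2: 9.033% × 500.0 = 45.16 g
  Na2O: 5.933% × 500.0 = 29.66 g
  Li2O: 1.168% × 500.0 = 5.840 g
  SiO2: 67.15% × 500.0 = 335.8 g
  Al2O3: 15.85% × 500.0 = 79.25 g
Per-oxide balance check using the reported weights, relative to the basis at hand (sums match the target masses given rounding of the digits):
  K2O: 89.17·0.04840 = 4.316 g (target 4.316 g)
  TiO2: 45.62·0.9900 = 45.16 g (target 45.16 g)
  Na2O: 89.17·0.1014 + 35.18·0.5862 = 29.66 g (target 29.66 g)
  Li2O: 78.81·0.07410 = 5.840 g (target 5.840 g)
  SiO2: 78.81·0.6407 + 89.17·0.6066 + 232.3·0.9951 = 335.7 g (target 335.8 g)
  Al2O3: 78.81·0.2703 + 37.09·0.9960 + 89.17·0.2277 + 232.3·0.003000 = 79.24 g (target 79.25 g)
Mass balance on the glass: Σ batch − LOI loss = 500.0 g (targets for the oxides total 500.0 g; versus the stated basis of 500.0 g — deltas are rounding alone).
Adding the batch up: Σ batch = 518.2 g; LOI loss = Σ batch·LOI = 18.20 g; yield: glass divided by total = 96.49%.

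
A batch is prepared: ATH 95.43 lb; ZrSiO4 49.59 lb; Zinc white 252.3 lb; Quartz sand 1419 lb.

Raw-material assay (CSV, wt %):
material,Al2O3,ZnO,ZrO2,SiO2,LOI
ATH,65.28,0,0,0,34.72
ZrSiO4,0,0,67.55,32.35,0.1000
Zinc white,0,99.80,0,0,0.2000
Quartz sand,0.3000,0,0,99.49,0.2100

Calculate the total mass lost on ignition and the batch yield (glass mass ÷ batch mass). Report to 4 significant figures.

LOI loss = 36.67 lb; glass = 1780 lb; yield = 97.98%

Exact precision is kept at all times. The intermediate values are displayed, rounded to 4 significant figures, within the worked lines; every reported result includes exactly one rounding — derived quantities, which include totals, four oxide percentages, the yield, net glass mass, LOI, are computed at full precision, as given in either problem or answer, starting from the weights on 1780 lb of glass.
Loss on ignition, line by line:
  ATH: 95.43 × 0.3472 = 33.13 lb
  ZrSiO4: 49.59 × 0.001000 = 0.04959 lb
  Zinc white: 252.3 × 0.002000 = 0.5046 lb
  Quartz sand: 1419 × 0.002100 = 2.980 lb
Total LOI = 36.67 lb
Glass = batch − LOI = 1816 − 36.67 = 1780 lb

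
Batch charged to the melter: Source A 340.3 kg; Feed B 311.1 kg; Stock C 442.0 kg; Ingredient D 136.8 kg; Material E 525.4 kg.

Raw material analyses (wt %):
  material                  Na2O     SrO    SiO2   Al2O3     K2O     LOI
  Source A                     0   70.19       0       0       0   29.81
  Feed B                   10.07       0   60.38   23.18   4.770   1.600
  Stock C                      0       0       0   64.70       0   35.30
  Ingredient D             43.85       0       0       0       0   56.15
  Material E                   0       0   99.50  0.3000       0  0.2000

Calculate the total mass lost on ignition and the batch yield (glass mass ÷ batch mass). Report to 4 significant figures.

Intermediates are shown (rounded to four significant figures) in the printout. All internal work keeps full precision at every stage. Every reported figure includes exactly one rounding. The derived quantities, including the totals, ignition loss, yield, net glass mass, five oxide percentages, are rebuilt using the weight values for 1415 kg of glass in full precision, precisely as stated by either problem or answer.
Loss on ignition, line by line:
  Source A: 340.3 × 0.2981 = 101.4 kg
  Feed B: 311.1 × 0.01600 = 4.978 kg
  Stock C: 442.0 × 0.3530 = 156.0 kg
  Ingredient D: 136.8 × 0.5615 = 76.81 kg
  Material E: 525.4 × 0.002000 = 1.051 kg
Total LOI = 340.3 kg
Glass = batch − LOI = 1756 − 340.3 = 1415 kg

LOI loss = 340.3 kg; glass = 1415 kg; yield = 80.62%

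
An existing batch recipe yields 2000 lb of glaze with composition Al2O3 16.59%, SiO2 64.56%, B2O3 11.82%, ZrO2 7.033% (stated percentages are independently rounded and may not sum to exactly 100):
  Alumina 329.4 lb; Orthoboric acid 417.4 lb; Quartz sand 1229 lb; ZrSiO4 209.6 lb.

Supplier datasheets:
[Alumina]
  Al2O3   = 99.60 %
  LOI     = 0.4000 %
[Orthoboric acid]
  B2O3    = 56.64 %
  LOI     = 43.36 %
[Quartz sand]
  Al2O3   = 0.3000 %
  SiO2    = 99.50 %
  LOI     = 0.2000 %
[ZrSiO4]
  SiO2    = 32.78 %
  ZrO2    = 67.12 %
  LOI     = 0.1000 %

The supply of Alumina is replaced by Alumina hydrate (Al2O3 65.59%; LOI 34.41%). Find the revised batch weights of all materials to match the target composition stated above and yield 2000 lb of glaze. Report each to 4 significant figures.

Revised batch per 2000 lb glaze:
  Alumina hydrate: 500.3 lb
  Orthoboric acid: 417.4 lb
  Quartz sand: 1229 lb
  ZrSiO4: 209.6 lb
Total batch = 2356 lb; LOI loss = 355.8 lb

All internal work runs at exact precision from start to finish. Working values appear (rounded to four significant digits) on the page; each reported value includes exactly one rounding — the derived quantities (the four compositions, ignition loss, totals, the yield, net glass mass) are rebuilt using the weight values on 2000 lb of glass in full float precision precisely as stated by the problem or the answer.
Oxide mass targets, per 2000 lb glaze:
  Al2O3: 16.59% × 2000 = 331.8 lb
  SiO2: 64.56% × 2000 = 1291 lb
  B2O3: 11.82% × 2000 = 236.4 lb
  ZrO2: 7.033% × 2000 = 140.7 lb
Verifying the oxide balance applying the batch weights above, per the basis as stated (each sum matches its target mass given rounding of the digits):
  Al2O3: 500.3·0.6559 + 1229·0.003000 = 331.8 lb (target 331.8 lb)
  SiO2: 1229·0.9950 + 209.6·0.3278 = 1292 lb (target 1291 lb)
  B2O3: 417.4·0.5664 = 236.4 lb (target 236.4 lb)
  ZrO2: 209.6·0.6712 = 140.7 lb (target 140.7 lb)
The glass-mass cross-check: Σ batch − LOI loss = 2000 lb (the targets, summed, come to 2000 lb; versus the stated basis of 2000 lb — deltas are rounding alone).
Summing the batch: Σ batch = 2356 lb; Σ batch·LOI gives LOI loss = 355.8 lb; the yield ratio, glass ÷ batch: 84.90%.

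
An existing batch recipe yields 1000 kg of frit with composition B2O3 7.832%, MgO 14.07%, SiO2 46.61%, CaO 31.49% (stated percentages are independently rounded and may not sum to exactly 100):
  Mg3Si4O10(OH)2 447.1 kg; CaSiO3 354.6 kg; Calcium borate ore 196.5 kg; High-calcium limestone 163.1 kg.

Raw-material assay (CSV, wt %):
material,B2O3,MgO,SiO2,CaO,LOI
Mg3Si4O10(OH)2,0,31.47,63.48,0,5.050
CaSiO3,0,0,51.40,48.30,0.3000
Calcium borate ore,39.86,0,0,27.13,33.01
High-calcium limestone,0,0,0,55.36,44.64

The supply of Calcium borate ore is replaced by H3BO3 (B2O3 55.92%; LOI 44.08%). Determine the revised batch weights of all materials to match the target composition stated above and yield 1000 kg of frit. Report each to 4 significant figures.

Every computation keeps full float precision all the way through; in-progress results are shown (rounded to 4 significant digits) between the steps. A single rounding yields every reported number — the derived quantities, which include four oxide percentages, the totals, yield, glass mass, LOI, are re-derived in full precision, as written in the problem or answer text, from the batch weights on 1000 kg of glass.
Oxide mass targets, per 1000 kg frit:
  B2O3: 7.832% × 1000 = 78.32 kg
  MgO: 14.07% × 1000 = 140.7 kg
  SiO2: 46.61% × 1000 = 466.1 kg
  CaO: 31.49% × 1000 = 314.9 kg
Balance tally, oxide-wise, working from each reported weight, on the stated basis (summed amounts equal target values net of answer rounding effects):
  B2O3: 140.1·0.5592 = 78.34 kg (target 78.32 kg)
  MgO: 447.1·0.3147 = 140.7 kg (target 140.7 kg)
  SiO2: 447.1·0.6348 + 354.6·0.5140 = 466.1 kg (target 466.1 kg)
  CaO: 354.6·0.4830 + 259.4·0.5536 = 314.9 kg (target 314.9 kg)
Glass-mass closure: total charge less LOI = 1000 kg (the targets, summed, come to 1000 kg; versus the stated basis of 1000 kg — differing by rounding only).
Batch total: Σ batch = 1201 kg; Σ batch·LOI gives LOI loss = 201.2 kg; yield: glass divided by total = 83.25%.

Revised batch per 1000 kg frit:
  Mg3Si4O10(OH)2: 447.1 kg
  CaSiO3: 354.6 kg
  H3BO3: 140.1 kg
  High-calcium limestone: 259.4 kg
Total batch = 1201 kg; LOI loss = 201.2 kg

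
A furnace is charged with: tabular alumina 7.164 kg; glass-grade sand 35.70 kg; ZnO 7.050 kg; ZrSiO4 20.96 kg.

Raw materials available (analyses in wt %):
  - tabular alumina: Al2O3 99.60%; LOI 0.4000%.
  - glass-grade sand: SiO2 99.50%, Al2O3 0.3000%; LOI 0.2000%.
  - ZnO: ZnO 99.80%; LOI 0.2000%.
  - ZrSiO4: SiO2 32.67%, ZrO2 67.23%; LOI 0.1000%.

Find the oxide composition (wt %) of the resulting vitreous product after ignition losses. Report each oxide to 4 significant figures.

Glass mass = 70.74 kg (batch 70.87 − LOI 0.1351).
Composition: ZnO 9.946%, SiO2 59.90%, Al2O3 10.24%, ZrO2 19.92%

In-progress results are shown, rounded to four significant digits, in the printout. Every computation holds full precision at all times — each reported figure receives exactly one rounding; derived quantities (glass mass, four oxide percentages, ignition loss, yield, totals) are computed starting from the weights on 70.74 kg of glass in exact precision exactly as shown in the problem or answer text.
Per-oxide mass from batch:
  ZnO: 7.050·0.9980 = 7.036 kg
  SiO2: 35.70·0.9950 + 20.96·0.3267 = 42.37 kg
  Al2O3: 7.164·0.9960 + 35.70·0.003000 = 7.242 kg
  ZrO2: 20.96·0.6723 = 14.09 kg
LOI: 7.164·0.004000 + 35.70·0.002000 + 7.050·0.002000 + 20.96·0.001000 = 0.1351 kg
Resulting glass, batch − LOI: 70.87 − 0.1351 = 70.74 kg (matching Σ of the oxides)
wt % = 100 × oxide mass / glass mass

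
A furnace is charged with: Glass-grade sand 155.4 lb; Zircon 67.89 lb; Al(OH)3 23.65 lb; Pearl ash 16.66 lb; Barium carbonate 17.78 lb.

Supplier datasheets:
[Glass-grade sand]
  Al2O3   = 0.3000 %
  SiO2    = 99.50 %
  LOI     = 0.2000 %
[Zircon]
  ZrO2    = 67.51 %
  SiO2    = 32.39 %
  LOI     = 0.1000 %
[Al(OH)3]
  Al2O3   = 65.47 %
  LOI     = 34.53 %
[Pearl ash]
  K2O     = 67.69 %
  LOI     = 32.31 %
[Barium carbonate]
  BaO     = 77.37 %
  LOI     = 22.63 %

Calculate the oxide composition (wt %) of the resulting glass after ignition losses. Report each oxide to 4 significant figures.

Glass mass = 263.4 lb (batch 281.4 − LOI 17.95).
Composition: ZrO2 17.40%, BaO 5.222%, Al2O3 6.055%, K2O 4.281%, SiO2 67.04%

Full float precision is maintained from start to finish — values along the way are printed rounded off to 4 significant digits as written. Every reported figure is rounded once only — derived quantities (net glass mass, ignition loss, the yield, totals, five oxide percentages) are re-derived starting from the weights at 263.4 lb of glass at exact precision precisely as stated by problem or answer.
Oxide masses out of the charge:
  ZrO2: 67.89·0.6751 = 45.83 lb
  BaO: 17.78·0.7737 = 13.76 lb
  Al2O3: 155.4·0.003000 + 23.65·0.6547 = 15.95 lb
  K2O: 16.66·0.6769 = 11.28 lb
  SiO2: 155.4·0.9950 + 67.89·0.3239 = 176.6 lb
LOI: 155.4·0.002000 + 67.89·0.001000 + 23.65·0.3453 + 16.66·0.3231 + 17.78·0.2263 = 17.95 lb
Glass = total batch minus LOI = 281.4 − 17.95 = 263.4 lb (equal to the oxide-mass sum)
wt % = oxide mass / glass mass × 100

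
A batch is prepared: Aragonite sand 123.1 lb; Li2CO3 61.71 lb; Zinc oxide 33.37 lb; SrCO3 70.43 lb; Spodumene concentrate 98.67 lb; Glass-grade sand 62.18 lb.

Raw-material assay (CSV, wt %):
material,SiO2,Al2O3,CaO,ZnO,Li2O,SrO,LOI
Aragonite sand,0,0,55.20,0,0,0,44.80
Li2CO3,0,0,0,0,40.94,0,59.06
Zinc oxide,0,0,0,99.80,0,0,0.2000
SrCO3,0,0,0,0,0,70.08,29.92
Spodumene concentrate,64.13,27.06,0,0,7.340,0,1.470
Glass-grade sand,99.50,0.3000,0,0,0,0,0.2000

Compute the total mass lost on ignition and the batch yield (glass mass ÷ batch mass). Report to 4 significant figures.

Working values are shown, rounded to four significant figures, when written out. All internal work carries full float precision in all steps — exactly one rounding goes into each reported result — derived quantities are carried from the weighed amounts for 335.2 lb of glass in exact precision (net glass mass, the yield, six oxide percentages, the totals, LOI) precisely as stated by problem or answer.
Material-by-material LOI:
  Aragonite sand: 123.1 × 0.4480 = 55.15 lb
  Li2CO3: 61.71 × 0.5906 = 36.45 lb
  Zinc oxide: 33.37 × 0.002000 = 0.06674 lb
  SrCO3: 70.43 × 0.2992 = 21.07 lb
  Spodumene concentrate: 98.67 × 0.01470 = 1.450 lb
  Glass-grade sand: 62.18 × 0.002000 = 0.1244 lb
Total LOI = 114.3 lb
Glass = batch − LOI = 449.5 − 114.3 = 335.2 lb

LOI loss = 114.3 lb; glass = 335.2 lb; yield = 74.57%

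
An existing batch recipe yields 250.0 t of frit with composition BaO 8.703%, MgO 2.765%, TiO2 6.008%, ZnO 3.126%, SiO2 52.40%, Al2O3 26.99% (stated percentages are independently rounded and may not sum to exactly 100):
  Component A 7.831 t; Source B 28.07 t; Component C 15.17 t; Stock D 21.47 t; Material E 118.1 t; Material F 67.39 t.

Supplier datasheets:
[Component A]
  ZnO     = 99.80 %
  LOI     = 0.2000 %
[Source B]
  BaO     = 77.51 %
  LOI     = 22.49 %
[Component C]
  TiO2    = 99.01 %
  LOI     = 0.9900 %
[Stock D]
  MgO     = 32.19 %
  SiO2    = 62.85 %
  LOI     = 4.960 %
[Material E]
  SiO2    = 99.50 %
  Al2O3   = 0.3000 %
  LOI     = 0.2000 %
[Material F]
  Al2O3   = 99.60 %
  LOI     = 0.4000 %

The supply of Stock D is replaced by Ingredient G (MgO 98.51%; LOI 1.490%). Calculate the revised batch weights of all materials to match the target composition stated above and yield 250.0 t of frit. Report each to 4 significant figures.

Revised batch per 250.0 t frit:
  Component A: 7.831 t
  Source B: 28.07 t
  Component C: 15.17 t
  Ingredient G: 7.017 t
  Material E: 131.7 t
  Material F: 67.35 t
Total batch = 257.1 t; LOI loss = 7.116 t

In-progress results are shown with 4-significant-figure rounding as written. The whole derivation holds exact precision end to end; exactly one rounding goes into each reported figure — derived quantities (ignition loss, the totals, the yield, the six compositions, net glass mass) are rebuilt in full precision starting from the weights per 250.0 t of glass, as set out in problem or answer.
Target masses of each oxide per 250.0 t frit:
  BaO: 8.703% × 250.0 = 21.76 t
  MgO: 2.765% × 250.0 = 6.912 t
  TiO2: 6.008% × 250.0 = 15.02 t
  ZnO: 3.126% × 250.0 = 7.815 t
  SiO2: 52.40% × 250.0 = 131.0 t
  Al2O3: 26.99% × 250.0 = 67.47 t
Per-oxide balance check on the weights just shown, per the basis as stated (oxide sums agree with the targets exact up to rounding of places):
  BaO: 28.07·0.7751 = 21.76 t (target 21.76 t)
  MgO: 7.017·0.9851 = 6.912 t (target 6.912 t)
  TiO2: 15.17·0.9901 = 15.02 t (target 15.02 t)
  ZnO: 7.831·0.9980 = 7.815 t (target 7.815 t)
  SiO2: 131.7·0.9950 = 131.0 t (target 131.0 t)
  Al2O3: 131.7·0.003000 + 67.35·0.9960 = 67.48 t (target 67.47 t)
Glass-mass bookkeeping: total batch − LOI = 250.0 t (summing oxide targets gives 250.0 t; with the basis standing at 250.0 t — differing by rounding only).
Total batch = Σ batch = 257.1 t; LOI removed, Σ of batch·LOI: 7.116 t; yield, glass over the total, = 97.23%.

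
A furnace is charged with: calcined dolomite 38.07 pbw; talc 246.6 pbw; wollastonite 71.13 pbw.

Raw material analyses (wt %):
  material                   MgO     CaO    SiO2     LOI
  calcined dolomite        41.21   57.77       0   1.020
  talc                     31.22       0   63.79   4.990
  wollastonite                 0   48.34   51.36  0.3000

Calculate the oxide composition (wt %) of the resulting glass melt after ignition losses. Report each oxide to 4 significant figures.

Glass mass = 342.9 pbw (batch 355.8 − LOI 12.91).
Composition: MgO 27.03%, CaO 16.44%, SiO2 56.53%

The working math holds full float precision all the way through; working values are printed with 4-significant-figure rounding alongside each step. A single rounding completes every reported value; all derived quantities (totals, three oxide percentages, ignition loss, net glass mass, yield) are computed in full float precision from the batch weights for 342.9 pbw of glass as they appear in the question or the answer.
Per-oxide mass from batch:
  MgO: 38.07·0.4121 + 246.6·0.3122 = 92.68 pbw
  CaO: 38.07·0.5777 + 71.13·0.4834 = 56.38 pbw
  SiO2: 246.6·0.6379 + 71.13·0.5136 = 193.8 pbw
LOI: 38.07·0.01020 + 246.6·0.04990 + 71.13·0.003000 = 12.91 pbw
batch − LOI leaves glass = 355.8 − 12.91 = 342.9 pbw (= the summed oxide contributions)
percent share: oxide ÷ glass, ×100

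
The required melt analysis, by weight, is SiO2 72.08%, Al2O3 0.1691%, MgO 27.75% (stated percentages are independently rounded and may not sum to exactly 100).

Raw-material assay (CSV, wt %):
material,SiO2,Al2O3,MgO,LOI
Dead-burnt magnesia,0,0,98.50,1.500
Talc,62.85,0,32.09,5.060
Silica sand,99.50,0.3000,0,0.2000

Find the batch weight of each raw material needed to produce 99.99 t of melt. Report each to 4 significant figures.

Mid-chain values are shown (rounded to 4 significant figures) alongside each step; full precision is carried at every stage; each reported result takes a single rounding; derived quantities are rebuilt from the weighed amounts per 99.99 t of glass in full float precision (ignition loss, totals, the three compositions, the yield, net glass mass), exactly as shown in the problem or the answer.
Target oxide masses per 99.99 t melt:
  SiO2: 72.08% × 99.99 = 72.07 t
  Al2O3: 0.1691% × 99.99 = 0.1691 t
  MgO: 27.75% × 99.99 = 27.75 t
Sums-versus-targets review with the batch weights as given, for the quoted basis mass (sums match the target masses modulo rounding of the values):
  SiO2: 25.45·0.6285 + 56.36·0.9950 = 72.07 t (target 72.07 t)
  Al2O3: 56.36·0.003000 = 0.1691 t (target 0.1691 t)
  MgO: 19.88·0.9850 + 25.45·0.3209 = 27.75 t (target 27.75 t)
Glass-mass bookkeeping: batch Σ − ignition loss = 99.99 t (oxide target masses add up to 99.99 t; versus the stated basis of 99.99 t — deltas are rounding alone).
Summing the batch: Σ batch = 101.7 t; the LOI term Σ batch·LOI equals 1.699 t; the yield ratio, glass ÷ batch: 98.33%.

Batch per 99.99 t melt:
  Dead-burnt magnesia: 19.88 t
  Talc: 25.45 t
  Silica sand: 56.36 t
Total batch = 101.7 t; LOI loss = 1.699 t; yield = 98.33%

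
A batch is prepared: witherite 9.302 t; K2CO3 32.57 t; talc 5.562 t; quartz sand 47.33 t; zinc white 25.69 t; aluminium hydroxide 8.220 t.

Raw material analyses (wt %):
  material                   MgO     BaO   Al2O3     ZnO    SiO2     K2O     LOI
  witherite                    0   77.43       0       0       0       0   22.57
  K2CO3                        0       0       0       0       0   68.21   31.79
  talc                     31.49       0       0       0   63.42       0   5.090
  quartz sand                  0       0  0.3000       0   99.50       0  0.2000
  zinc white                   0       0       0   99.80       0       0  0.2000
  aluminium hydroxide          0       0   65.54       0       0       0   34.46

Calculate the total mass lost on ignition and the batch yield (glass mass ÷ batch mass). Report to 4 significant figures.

Every computation maintains full precision in all steps; working values are displayed rounded to four significant digits. Every reported figure takes a single rounding; the derived quantities (the totals, net glass mass, yield, LOI, the six compositions) are re-derived at full precision from the weighed amounts per 113.0 t of glass as set out in the problem or the answer.
Per-material ignition loss:
  witherite: 9.302 × 0.2257 = 2.099 t
  K2CO3: 32.57 × 0.3179 = 10.35 t
  talc: 5.562 × 0.05090 = 0.2831 t
  quartz sand: 47.33 × 0.002000 = 0.09466 t
  zinc white: 25.69 × 0.002000 = 0.05138 t
  aluminium hydroxide: 8.220 × 0.3446 = 2.833 t
Total LOI = 15.72 t
Glass = batch − LOI = 128.7 − 15.72 = 113.0 t

LOI loss = 15.72 t; glass = 113.0 t; yield = 87.79%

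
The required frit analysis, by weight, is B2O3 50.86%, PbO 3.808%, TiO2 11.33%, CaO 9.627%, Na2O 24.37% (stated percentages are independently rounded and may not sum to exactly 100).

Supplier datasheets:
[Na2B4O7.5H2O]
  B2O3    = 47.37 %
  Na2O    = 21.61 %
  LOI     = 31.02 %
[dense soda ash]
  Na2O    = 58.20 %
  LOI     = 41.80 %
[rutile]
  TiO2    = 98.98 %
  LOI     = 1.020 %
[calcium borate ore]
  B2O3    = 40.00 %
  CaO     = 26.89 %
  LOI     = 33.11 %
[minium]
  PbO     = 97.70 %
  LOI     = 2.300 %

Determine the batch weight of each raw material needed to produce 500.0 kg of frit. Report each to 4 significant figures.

Values along the way are printed rounded to four significant digits across the worked steps. Full float precision is maintained from first step to last. Every reported number undergoes a single rounding; the derived quantities (the totals, ignition loss, glass mass, five oxide percentages, the yield) are rebuilt at full float precision from the weighed amounts at 500.0 kg of glass as they appear in the question or the answer.
Oxide-by-oxide targets in 500.0 kg frit:
  B2O3: 50.86% × 500.0 = 254.3 kg
  PbO: 3.808% × 500.0 = 19.04 kg
  TiO2: 11.33% × 500.0 = 56.65 kg
  CaO: 9.627% × 500.0 = 48.14 kg
  Na2O: 24.37% × 500.0 = 121.8 kg
Mass-balance tally per oxide applying the batch weights above, against the basis in use (every target is met by its sum once rounding is allowed for):
  B2O3: 385.7·0.4737 + 179.0·0.4000 = 254.3 kg (target 254.3 kg)
  PbO: 19.49·0.9770 = 19.04 kg (target 19.04 kg)
  TiO2: 57.23·0.9898 = 56.65 kg (target 56.65 kg)
  CaO: 179.0·0.2689 = 48.13 kg (target 48.14 kg)
  Na2O: 385.7·0.2161 + 66.16·0.5820 = 121.9 kg (target 121.8 kg)
Glass-mass bookkeeping: batch Σ − ignition loss = 500.0 kg (summing oxide targets gives 500.0 kg; stated basis 500.0 kg — gaps are rounding artifacts).
Adding the batch up: Σ batch = 707.6 kg; the LOI term Σ batch·LOI equals 207.6 kg; the yield ratio, glass ÷ batch: 70.66%.

Batch per 500.0 kg frit:
  Na2B4O7.5H2O: 385.7 kg
  dense soda ash: 66.16 kg
  rutile: 57.23 kg
  calcium borate ore: 179.0 kg
  minium: 19.49 kg
Total batch = 707.6 kg; LOI loss = 207.6 kg; yield = 70.66%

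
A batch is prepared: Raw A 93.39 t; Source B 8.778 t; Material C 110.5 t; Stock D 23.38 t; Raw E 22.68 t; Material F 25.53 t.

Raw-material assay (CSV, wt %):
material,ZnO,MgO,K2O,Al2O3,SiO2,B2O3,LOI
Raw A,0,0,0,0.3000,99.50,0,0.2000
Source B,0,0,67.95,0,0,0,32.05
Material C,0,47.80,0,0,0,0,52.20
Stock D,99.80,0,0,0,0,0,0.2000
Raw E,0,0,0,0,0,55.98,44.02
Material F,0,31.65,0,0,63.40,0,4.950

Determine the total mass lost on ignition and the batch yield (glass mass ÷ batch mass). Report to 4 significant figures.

LOI loss = 71.98 t; glass = 212.3 t; yield = 74.68%

All arithmetic carries exact precision from first step to last — working values are printed, rounded to 4 significant figures, between the steps — each reported figure is rounded just once — derived quantities, including yield, net glass mass, six oxide percentages, the totals, ignition loss, are carried from the batch weights for 212.3 t of glass at exact precision as quoted within the problem or answer text.
Material-by-material LOI:
  Raw A: 93.39 × 0.002000 = 0.1868 t
  Source B: 8.778 × 0.3205 = 2.813 t
  Material C: 110.5 × 0.5220 = 57.68 t
  Stock D: 23.38 × 0.002000 = 0.04676 t
  Raw E: 22.68 × 0.4402 = 9.984 t
  Material F: 25.53 × 0.04950 = 1.264 t
Total LOI = 71.98 t
Glass = batch − LOI = 284.3 − 71.98 = 212.3 t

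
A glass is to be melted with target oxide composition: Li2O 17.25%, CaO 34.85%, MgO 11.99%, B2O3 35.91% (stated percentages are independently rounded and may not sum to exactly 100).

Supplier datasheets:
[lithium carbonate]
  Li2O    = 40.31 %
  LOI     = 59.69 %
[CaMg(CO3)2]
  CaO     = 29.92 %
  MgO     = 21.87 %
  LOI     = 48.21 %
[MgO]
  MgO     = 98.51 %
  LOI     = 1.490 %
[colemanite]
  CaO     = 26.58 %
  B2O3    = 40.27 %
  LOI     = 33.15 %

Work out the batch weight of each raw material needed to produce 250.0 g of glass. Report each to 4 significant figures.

Batch per 250.0 g glass:
  lithium carbonate: 107.0 g
  CaMg(CO3)2: 93.15 g
  MgO: 9.749 g
  colemanite: 222.9 g
Total batch = 432.8 g; LOI loss = 182.8 g; yield = 57.76%

All arithmetic runs at exact precision from first step to last. Mid-chain values are printed (rounded to 4 significant figures) between the steps. Each reported figure takes a single rounding; derived quantities are computed from the weighed amounts for 250.0 g of glass at full float precision (net glass mass, yield, the totals, LOI, the four compositions) as given in problem or answer.
Target oxide masses per 250.0 g glass:
  Li2O: 17.25% × 250.0 = 43.12 g
  CaO: 34.85% × 250.0 = 87.12 g
  MgO: 11.99% × 250.0 = 29.98 g
  B2O3: 35.91% × 250.0 = 89.78 g
Mass-balance tally per oxide with the batch weights as given, relative to the basis at hand (delivered sums recover each target exact up to rounding of places):
  Li2O: 107.0·0.4031 = 43.13 g (target 43.12 g)
  CaO: 93.15·0.2992 + 222.9·0.2658 = 87.12 g (target 87.12 g)
  MgO: 93.15·0.2187 + 9.749·0.9851 = 29.98 g (target 29.98 g)
  B2O3: 222.9·0.4027 = 89.76 g (target 89.78 g)
Auditing the glass mass value: total charge less LOI = 250.0 g (per-oxide target masses sum to 250.0 g; with the basis standing at 250.0 g — differing by rounding only).
Adding the batch up: Σ batch = 432.8 g; ignition loss, Σ(batch × LOI) = 182.8 g; the yield ratio, glass ÷ batch: 57.76%.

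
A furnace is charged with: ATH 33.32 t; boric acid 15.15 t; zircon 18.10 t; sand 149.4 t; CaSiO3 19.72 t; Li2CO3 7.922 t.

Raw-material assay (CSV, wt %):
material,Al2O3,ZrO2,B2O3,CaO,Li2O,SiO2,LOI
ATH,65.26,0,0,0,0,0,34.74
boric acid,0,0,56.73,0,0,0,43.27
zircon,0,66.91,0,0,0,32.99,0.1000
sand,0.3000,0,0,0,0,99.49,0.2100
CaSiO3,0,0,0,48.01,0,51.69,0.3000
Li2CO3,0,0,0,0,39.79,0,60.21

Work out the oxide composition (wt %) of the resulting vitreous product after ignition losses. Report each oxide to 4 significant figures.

Values along the way appear rounded off to 4 significant figures as written; the working math maintains exact precision throughout — exactly one rounding goes into every reported number. Derived quantities are recomputed from the batch weights per 220.3 t of glass in full precision (yield, six oxide percentages, glass mass, LOI, the totals), as written in the problem or the answer.
What the batch supplies per oxide:
  Al2O3: 33.32·0.6526 + 149.4·0.003000 = 22.19 t
  ZrO2: 18.10·0.6691 = 12.11 t
  B2O3: 15.15·0.5673 = 8.595 t
  CaO: 19.72·0.4801 = 9.468 t
  Li2O: 7.922·0.3979 = 3.152 t
  SiO2: 18.10·0.3299 + 149.4·0.9949 + 19.72·0.5169 = 164.8 t
LOI: 33.32·0.3474 + 15.15·0.4327 + 18.10·0.001000 + 149.4·0.002100 + 19.72·0.003000 + 7.922·0.6021 = 23.29 t
Net of LOI, the glass mass = 243.6 − 23.29 = 220.3 t (matching Σ of the oxides)
percent share: oxide ÷ glass, ×100

Glass mass = 220.3 t (batch 243.6 − LOI 23.29).
Composition: Al2O3 10.07%, ZrO2 5.497%, B2O3 3.901%, CaO 4.297%, Li2O 1.431%, SiO2 74.80%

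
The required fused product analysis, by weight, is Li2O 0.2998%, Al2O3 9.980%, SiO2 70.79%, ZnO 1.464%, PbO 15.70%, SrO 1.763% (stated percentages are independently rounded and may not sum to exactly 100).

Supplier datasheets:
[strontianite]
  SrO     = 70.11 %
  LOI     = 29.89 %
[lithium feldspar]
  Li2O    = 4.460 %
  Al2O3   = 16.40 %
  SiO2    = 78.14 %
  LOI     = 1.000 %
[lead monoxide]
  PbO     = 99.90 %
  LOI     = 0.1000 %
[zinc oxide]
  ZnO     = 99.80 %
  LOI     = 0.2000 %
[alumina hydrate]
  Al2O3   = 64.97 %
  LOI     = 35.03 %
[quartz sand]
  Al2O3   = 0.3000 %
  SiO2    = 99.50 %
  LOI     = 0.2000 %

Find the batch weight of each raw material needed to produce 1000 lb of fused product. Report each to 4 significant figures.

Every computation runs at full float precision from start to finish. Values along the way appear, rounded to four significant digits, on the page. Each reported number takes just one rounding; the derived quantities are recomputed in exact precision (the six compositions, the yield, ignition loss, glass mass, the totals) using the weight values for 1000 lb of glass, as set out in question or answer.
Oxide-by-oxide targets in 1000 lb fused product:
  Li2O: 0.2998% × 1000 = 2.998 lb
  Al2O3: 9.980% × 1000 = 99.80 lb
  SiO2: 70.79% × 1000 = 707.9 lb
  ZnO: 1.464% × 1000 = 14.64 lb
  PbO: 15.70% × 1000 = 157.0 lb
  SrO: 1.763% × 1000 = 17.63 lb
Sums-versus-targets review per the reported batch figures, on the stated basis (delivered sums recover each target exact up to rounding of places):
  Li2O: 67.22·0.04460 = 2.998 lb (target 2.998 lb)
  Al2O3: 67.22·0.1640 + 133.6·0.6497 + 658.7·0.003000 = 99.80 lb (target 99.80 lb)
  SiO2: 67.22·0.7814 + 658.7·0.9950 = 707.9 lb (target 707.9 lb)
  ZnO: 14.67·0.9980 = 14.64 lb (target 14.64 lb)
  PbO: 157.2·0.9990 = 157.0 lb (target 157.0 lb)
  SrO: 25.15·0.7011 = 17.63 lb (target 17.63 lb)
Mass balance on the glass: whole batch net of LOI = 1000 lb (the targets, summed, come to 1000 lb; with the basis standing at 1000 lb — rounding explains the deltas).
Adding the batch up: Σ batch = 1057 lb; ignition loss, Σ(batch × LOI) = 56.49 lb; the yield ratio, glass ÷ batch: 94.65%.

Batch per 1000 lb fused product:
  strontianite: 25.15 lb
  lithium feldspar: 67.22 lb
  lead monoxide: 157.2 lb
  zinc oxide: 14.67 lb
  alumina hydrate: 133.6 lb
  quartz sand: 658.7 lb
Total batch = 1057 lb; LOI loss = 56.49 lb; yield = 94.65%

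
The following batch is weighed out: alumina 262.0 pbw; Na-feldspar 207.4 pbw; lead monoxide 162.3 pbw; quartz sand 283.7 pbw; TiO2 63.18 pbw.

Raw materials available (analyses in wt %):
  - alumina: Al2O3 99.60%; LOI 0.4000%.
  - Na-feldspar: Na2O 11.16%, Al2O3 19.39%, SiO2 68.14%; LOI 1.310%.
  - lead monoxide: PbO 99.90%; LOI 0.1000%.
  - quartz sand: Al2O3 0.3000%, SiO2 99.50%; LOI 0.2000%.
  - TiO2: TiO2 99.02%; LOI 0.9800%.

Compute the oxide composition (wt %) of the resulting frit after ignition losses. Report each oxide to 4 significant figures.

Glass mass = 973.5 pbw (batch 978.6 − LOI 5.114).
Composition: TiO2 6.427%, Na2O 2.378%, PbO 16.66%, Al2O3 31.03%, SiO2 43.52%

All internal work runs at full precision through every step — working values are displayed (rounded to four significant figures) as written; each reported value takes just one rounding; derived quantities are recomputed from the batch weights at 973.5 pbw of glass at full precision (yield, the totals, five oxide percentages, net glass mass, LOI), exactly as printed in the problem or the answer.
Delivered oxide masses:
  TiO2: 63.18·0.9902 = 62.56 pbw
  Na2O: 207.4·0.1116 = 23.15 pbw
  PbO: 162.3·0.9990 = 162.1 pbw
  Al2O3: 262.0·0.9960 + 207.4·0.1939 + 283.7·0.003000 = 302.0 pbw
  SiO2: 207.4·0.6814 + 283.7·0.9950 = 423.6 pbw
LOI: 262.0·0.004000 + 207.4·0.01310 + 162.3·0.001000 + 283.7·0.002000 + 63.18·0.009800 = 5.114 pbw
Glass = total batch minus LOI = 978.6 − 5.114 = 973.5 pbw (equal to the oxide-mass sum)
wt % = oxide mass / glass mass × 100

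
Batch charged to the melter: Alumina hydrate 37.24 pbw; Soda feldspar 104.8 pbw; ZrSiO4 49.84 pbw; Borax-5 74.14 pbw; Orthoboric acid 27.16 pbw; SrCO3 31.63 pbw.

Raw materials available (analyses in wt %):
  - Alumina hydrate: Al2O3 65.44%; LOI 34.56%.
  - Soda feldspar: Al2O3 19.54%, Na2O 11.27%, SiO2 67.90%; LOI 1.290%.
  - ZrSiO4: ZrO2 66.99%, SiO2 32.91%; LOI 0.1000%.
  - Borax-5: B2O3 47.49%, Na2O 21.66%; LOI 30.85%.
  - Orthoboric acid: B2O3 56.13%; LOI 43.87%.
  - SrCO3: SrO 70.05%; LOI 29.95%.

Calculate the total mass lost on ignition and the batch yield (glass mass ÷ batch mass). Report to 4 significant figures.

LOI loss = 58.53 pbw; glass = 266.3 pbw; yield = 81.98%

In-progress results are printed, rounded to 4 significant digits, on the page — every computation keeps full float precision at every stage; every reported result undergoes a single rounding — the derived quantities are re-derived using the weight values for 266.3 pbw of glass at full precision (LOI, the totals, the six compositions, the yield, glass mass) as given in the problem or the answer.
Ignition loss by material:
  Alumina hydrate: 37.24 × 0.3456 = 12.87 pbw
  Soda feldspar: 104.8 × 0.01290 = 1.352 pbw
  ZrSiO4: 49.84 × 0.001000 = 0.04984 pbw
  Borax-5: 74.14 × 0.3085 = 22.87 pbw
  Orthoboric acid: 27.16 × 0.4387 = 11.92 pbw
  SrCO3: 31.63 × 0.2995 = 9.473 pbw
Total LOI = 58.53 pbw
Glass = batch − LOI = 324.8 − 58.53 = 266.3 pbw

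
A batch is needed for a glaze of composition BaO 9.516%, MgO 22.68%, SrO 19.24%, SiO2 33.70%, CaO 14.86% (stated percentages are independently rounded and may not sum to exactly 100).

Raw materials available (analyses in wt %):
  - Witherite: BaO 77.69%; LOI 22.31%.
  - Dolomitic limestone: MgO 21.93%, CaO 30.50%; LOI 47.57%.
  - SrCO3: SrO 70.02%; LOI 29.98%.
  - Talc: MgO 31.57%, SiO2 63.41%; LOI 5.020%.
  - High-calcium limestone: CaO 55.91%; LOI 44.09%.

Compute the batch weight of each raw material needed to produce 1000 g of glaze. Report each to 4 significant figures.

Batch per 1000 g glaze:
  Witherite: 122.5 g
  Dolomitic limestone: 269.1 g
  SrCO3: 274.8 g
  Talc: 531.5 g
  High-calcium limestone: 119.0 g
Total batch = 1317 g; LOI loss = 316.9 g; yield = 75.94%

The intermediate values are displayed rounded to four significant figures between the steps. Each numeric step maintains full precision end to end; each reported value takes a single rounding; the derived quantities (the yield, five oxide percentages, totals, ignition loss, glass mass) are computed starting from the weights per 1000 g of glass in full precision exactly as shown in the problem or answer text.
The oxide mass targets at 1000 g glaze:
  BaO: 9.516% × 1000 = 95.16 g
  MgO: 22.68% × 1000 = 226.8 g
  SrO: 19.24% × 1000 = 192.4 g
  SiO2: 33.70% × 1000 = 337.0 g
  CaO: 14.86% × 1000 = 148.6 g
Per-oxide balance check per the reported batch figures, against the basis in use (each sum matches its target mass exact up to rounding of places):
  BaO: 122.5·0.7769 = 95.17 g (target 95.16 g)
  MgO: 269.1·0.2193 + 531.5·0.3157 = 226.8 g (target 226.8 g)
  SrO: 274.8·0.7002 = 192.4 g (target 192.4 g)
  SiO2: 531.5·0.6341 = 337.0 g (target 337.0 g)
  CaO: 269.1·0.3050 + 119.0·0.5591 = 148.6 g (target 148.6 g)
Consistency of the glass mass: batch total minus LOI = 1000 g (the targets, summed, come to 1000 g; stated basis 1000 g — any gap is answer rounding).
Summing the batch: Σ batch = 1317 g; ignition loss, Σ(batch × LOI) = 316.9 g; as yield: glass ÷ batch → 75.94%.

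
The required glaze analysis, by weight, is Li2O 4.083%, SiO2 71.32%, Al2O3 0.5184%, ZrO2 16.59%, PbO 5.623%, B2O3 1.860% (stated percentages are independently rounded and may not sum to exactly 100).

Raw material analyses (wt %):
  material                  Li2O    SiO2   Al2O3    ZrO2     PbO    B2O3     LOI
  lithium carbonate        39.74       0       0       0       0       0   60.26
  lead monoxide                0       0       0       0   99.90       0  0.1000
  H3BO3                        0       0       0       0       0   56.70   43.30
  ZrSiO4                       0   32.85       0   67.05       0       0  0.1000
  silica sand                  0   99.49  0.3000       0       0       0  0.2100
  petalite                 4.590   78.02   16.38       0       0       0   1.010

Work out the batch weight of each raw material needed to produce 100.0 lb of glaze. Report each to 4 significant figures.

Working values are printed, with 4-significant-figure rounding, within the worked lines. All arithmetic carries full precision at all times — every reported figure sees exactly one rounding; derived quantities (net glass mass, totals, the six compositions, LOI, the yield) are rebuilt from the batch weights for 100.0 lb of glass at full precision, as set out in either problem or answer.
The oxide mass targets at 100.0 lb glaze:
  Li2O: 4.083% × 100.0 = 4.083 lb
  SiO2: 71.32% × 100.0 = 71.32 lb
  Al2O3: 0.5184% × 100.0 = 0.5184 lb
  ZrO2: 16.59% × 100.0 = 16.59 lb
  PbO: 5.623% × 100.0 = 5.623 lb
  B2O3: 1.860% × 100.0 = 1.860 lb
Per-oxide balance check working from each reported weight, against the basis in use (sums match the target masses net of answer rounding effects):
  Li2O: 10.04·0.3974 + 2.031·0.04590 = 4.083 lb (target 4.083 lb)
  SiO2: 24.74·0.3285 + 61.92·0.9949 + 2.031·0.7802 = 71.32 lb (target 71.32 lb)
  Al2O3: 61.92·0.003000 + 2.031·0.1638 = 0.5184 lb (target 0.5184 lb)
  ZrO2: 24.74·0.6705 = 16.59 lb (target 16.59 lb)
  PbO: 5.629·0.9990 = 5.623 lb (target 5.623 lb)
  B2O3: 3.280·0.5670 = 1.860 lb (target 1.860 lb)
Glass-mass closure: net batch after ignition = 99.99 lb (targets for the oxides total 99.99 lb; the stated basis being 100.0 lb — rounding explains the deltas).
Batch total: Σ batch = 107.6 lb; Σ batch·LOI gives LOI loss = 7.651 lb; yield = glass ÷ total batch = 92.89%.

Batch per 100.0 lb glaze:
  lithium carbonate: 10.04 lb
  lead monoxide: 5.629 lb
  H3BO3: 3.280 lb
  ZrSiO4: 24.74 lb
  silica sand: 61.92 lb
  petalite: 2.031 lb
Total batch = 107.6 lb; LOI loss = 7.651 lb; yield = 92.89%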